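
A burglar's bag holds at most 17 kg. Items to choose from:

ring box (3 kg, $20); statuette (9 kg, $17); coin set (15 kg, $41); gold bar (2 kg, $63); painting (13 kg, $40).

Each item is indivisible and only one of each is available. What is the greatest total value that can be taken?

Check high-value combinations within 17 kg:
- coin set+gold bar: weight 15+2=17, value 41+63=104
- gold bar+painting: weight 2+13=15, value 63+40=103
- ring box+statuette+gold bar: weight 3+9+2=14, value 20+17+63=100
Best: $104.

$104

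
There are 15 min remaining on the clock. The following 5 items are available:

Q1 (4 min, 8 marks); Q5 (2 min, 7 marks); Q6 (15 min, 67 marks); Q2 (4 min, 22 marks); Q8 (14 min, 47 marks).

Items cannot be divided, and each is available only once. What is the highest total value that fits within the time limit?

67 marks

Check high-value combinations within 15 min:
- Q6: time 15, value 67
- Q8: time 14, value 47
- Q1+Q5+Q2: time 4+2+4=10, value 8+7+22=37
- Q1+Q2: time 4+4=8, value 8+22=30
Best: 67 marks.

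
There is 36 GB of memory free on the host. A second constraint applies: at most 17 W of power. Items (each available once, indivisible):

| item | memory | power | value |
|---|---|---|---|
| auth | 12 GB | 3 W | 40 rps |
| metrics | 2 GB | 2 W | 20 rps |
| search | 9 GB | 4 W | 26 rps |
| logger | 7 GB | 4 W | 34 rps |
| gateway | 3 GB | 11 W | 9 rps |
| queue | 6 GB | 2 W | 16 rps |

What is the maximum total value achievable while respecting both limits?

136 rps

Feasible sets respecting both limits:
- auth+metrics+search+logger+queue: memory 36, power 15, value 136
- auth+metrics+search+logger: memory 30, power 13, value 120
- auth+search+logger+queue: memory 34, power 13, value 116
- auth+metrics+logger+queue: memory 27, power 11, value 110
Best: 136 rps.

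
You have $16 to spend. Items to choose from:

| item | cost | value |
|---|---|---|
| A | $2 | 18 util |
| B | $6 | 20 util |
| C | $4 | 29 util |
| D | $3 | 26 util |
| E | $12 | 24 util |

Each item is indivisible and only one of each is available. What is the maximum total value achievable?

93 util

Check high-value combinations within $16:
- A+B+C+D: cost 2+6+4+3=15, value 18+20+29+26=93
- B+C+D: cost 6+4+3=13, value 20+29+26=75
- A+C+D: cost 2+4+3=9, value 18+29+26=73
Best: 93 util.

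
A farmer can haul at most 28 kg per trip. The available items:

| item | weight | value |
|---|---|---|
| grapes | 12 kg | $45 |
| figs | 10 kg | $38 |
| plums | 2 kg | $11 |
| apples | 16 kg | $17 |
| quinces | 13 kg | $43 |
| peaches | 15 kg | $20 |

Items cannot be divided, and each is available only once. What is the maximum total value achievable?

Check high-value combinations within 28 kg:
- grapes+plums+quinces: weight 12+2+13=27, value 45+11+43=99
- grapes+figs+plums: weight 12+10+2=24, value 45+38+11=94
- figs+plums+quinces: weight 10+2+13=25, value 38+11+43=92
- grapes+quinces: weight 12+13=25, value 45+43=88
- grapes+figs: weight 12+10=22, value 45+38=83
Best: $99.

$99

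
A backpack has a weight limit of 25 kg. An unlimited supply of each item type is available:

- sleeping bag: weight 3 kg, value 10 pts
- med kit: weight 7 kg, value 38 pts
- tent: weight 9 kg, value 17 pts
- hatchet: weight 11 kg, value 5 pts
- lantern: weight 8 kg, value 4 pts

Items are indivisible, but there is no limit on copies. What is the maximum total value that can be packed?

Best value-per-unit is med kit at 38/7; filling with it alone gives 3×38 = 114.
Optimal mix: 1×sleeping bag + 3×med kit → weight 24, value 124.

124 pts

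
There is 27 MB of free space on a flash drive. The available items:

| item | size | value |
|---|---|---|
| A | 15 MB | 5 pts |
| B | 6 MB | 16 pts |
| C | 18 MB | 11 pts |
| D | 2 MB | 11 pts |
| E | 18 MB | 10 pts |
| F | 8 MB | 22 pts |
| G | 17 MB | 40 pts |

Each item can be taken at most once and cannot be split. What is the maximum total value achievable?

Check high-value combinations within 27 MB:
- D+F+G: size 2+8+17=27, value 11+22+40=73
- B+D+G: size 6+2+17=25, value 16+11+40=67
- F+G: size 8+17=25, value 22+40=62
- B+G: size 6+17=23, value 16+40=56
- D+G: size 2+17=19, value 11+40=51
Best: 73 pts.

73 pts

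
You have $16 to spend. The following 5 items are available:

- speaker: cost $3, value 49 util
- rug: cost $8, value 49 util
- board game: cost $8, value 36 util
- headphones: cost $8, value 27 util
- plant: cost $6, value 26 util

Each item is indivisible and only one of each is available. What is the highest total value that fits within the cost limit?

Check high-value combinations within $16:
- speaker+rug: cost 3+8=11, value 49+49=98
- speaker+board game: cost 3+8=11, value 49+36=85
- rug+board game: cost 8+8=16, value 49+36=85
- speaker+headphones: cost 3+8=11, value 49+27=76
Best: 98 util.

98 util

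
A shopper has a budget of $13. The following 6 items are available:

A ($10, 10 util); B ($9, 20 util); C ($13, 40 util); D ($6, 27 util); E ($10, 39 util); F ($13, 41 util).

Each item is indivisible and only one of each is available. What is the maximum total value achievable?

Check high-value combinations within $13:
- F: cost 13, value 41
- C: cost 13, value 40
- E: cost 10, value 39
- D: cost 6, value 27
Best: 41 util.

41 util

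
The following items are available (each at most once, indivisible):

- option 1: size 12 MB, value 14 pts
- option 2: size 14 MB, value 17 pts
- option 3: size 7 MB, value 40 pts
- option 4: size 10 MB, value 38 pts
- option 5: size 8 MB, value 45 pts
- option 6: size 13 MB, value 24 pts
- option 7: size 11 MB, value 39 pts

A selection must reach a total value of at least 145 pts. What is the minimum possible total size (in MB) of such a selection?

36

Subsets with value ≥ 145, sorted by total size:
- option 3+option 4+option 5+option 7: size 36, value 162
- option 3+option 4+option 5+option 6: size 38, value 147
- option 3+option 5+option 6+option 7: size 39, value 148
Minimum size: 36 MB.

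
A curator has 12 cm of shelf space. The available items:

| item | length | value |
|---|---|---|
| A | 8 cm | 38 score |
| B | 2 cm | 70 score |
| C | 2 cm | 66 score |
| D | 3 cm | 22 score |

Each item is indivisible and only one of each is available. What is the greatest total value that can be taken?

Check high-value combinations within 12 cm:
- A+B+C: length 8+2+2=12, value 38+70+66=174
- B+C+D: length 2+2+3=7, value 70+66+22=158
- B+C: length 2+2=4, value 70+66=136
- A+B: length 8+2=10, value 38+70=108
- A+C: length 8+2=10, value 38+66=104
Best: 174 score.

174 score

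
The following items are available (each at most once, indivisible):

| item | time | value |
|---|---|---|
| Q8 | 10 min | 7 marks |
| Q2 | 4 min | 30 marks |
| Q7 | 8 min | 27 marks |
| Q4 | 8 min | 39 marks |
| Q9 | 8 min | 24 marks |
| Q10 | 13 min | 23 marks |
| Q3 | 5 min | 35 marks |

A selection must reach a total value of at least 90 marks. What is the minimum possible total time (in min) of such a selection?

17

Subsets with value ≥ 90, sorted by total time:
- Q2+Q4+Q3: time 17, value 104
- Q2+Q7+Q3: time 17, value 92
- Q2+Q7+Q4: time 20, value 96
Minimum time: 17 min.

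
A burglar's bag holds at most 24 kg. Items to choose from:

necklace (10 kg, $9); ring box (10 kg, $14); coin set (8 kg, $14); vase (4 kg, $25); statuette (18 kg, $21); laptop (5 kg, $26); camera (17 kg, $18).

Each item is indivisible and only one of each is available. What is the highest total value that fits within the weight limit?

$65

Check high-value combinations within 24 kg:
- coin set+vase+laptop: weight 8+4+5=17, value 14+25+26=65
- ring box+vase+laptop: weight 10+4+5=19, value 14+25+26=65
- necklace+vase+laptop: weight 10+4+5=19, value 9+25+26=60
Best: $65.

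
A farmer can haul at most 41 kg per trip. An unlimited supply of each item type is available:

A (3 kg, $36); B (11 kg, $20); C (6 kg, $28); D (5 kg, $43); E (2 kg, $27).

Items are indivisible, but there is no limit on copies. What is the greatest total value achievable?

$549

Best value-per-unit is E at 27/2; filling with it alone gives 20×27 = 540.
Optimal mix: 1×A + 19×E → weight 41, value 549.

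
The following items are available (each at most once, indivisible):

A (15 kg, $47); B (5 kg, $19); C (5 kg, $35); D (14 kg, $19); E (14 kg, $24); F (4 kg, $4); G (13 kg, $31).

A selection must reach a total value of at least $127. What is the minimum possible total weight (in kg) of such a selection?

Subsets with value ≥ 127, sorted by total weight:
- A+B+C+G: weight 38, value 132
- A+B+C+F+G: weight 42, value 136
Minimum weight: 38 kg.

38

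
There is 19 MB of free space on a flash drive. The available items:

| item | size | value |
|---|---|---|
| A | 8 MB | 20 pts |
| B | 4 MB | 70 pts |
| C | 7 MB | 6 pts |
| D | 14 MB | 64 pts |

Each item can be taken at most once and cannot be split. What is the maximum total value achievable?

Check high-value combinations within 19 MB:
- B+D: size 4+14=18, value 70+64=134
- A+B+C: size 8+4+7=19, value 20+70+6=96
- A+B: size 8+4=12, value 20+70=90
- B+C: size 4+7=11, value 70+6=76
Best: 134 pts.

134 pts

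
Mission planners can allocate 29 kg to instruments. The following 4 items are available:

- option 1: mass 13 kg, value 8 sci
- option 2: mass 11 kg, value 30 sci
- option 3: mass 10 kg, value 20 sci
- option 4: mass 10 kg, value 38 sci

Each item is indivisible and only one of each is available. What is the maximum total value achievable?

68 sci

Check high-value combinations within 29 kg:
- option 2+option 4: mass 11+10=21, value 30+38=68
- option 3+option 4: mass 10+10=20, value 20+38=58
- option 2+option 3: mass 11+10=21, value 30+20=50
- option 1+option 4: mass 13+10=23, value 8+38=46
Best: 68 sci.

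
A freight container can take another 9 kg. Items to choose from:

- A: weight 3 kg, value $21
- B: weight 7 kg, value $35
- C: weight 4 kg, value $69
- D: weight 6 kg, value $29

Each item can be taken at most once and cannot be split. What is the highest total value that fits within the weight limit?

Check high-value combinations within 9 kg:
- A+C: weight 3+4=7, value 21+69=90
- C: weight 4, value 69
- A+D: weight 3+6=9, value 21+29=50
- B: weight 7, value 35
Best: $90.

$90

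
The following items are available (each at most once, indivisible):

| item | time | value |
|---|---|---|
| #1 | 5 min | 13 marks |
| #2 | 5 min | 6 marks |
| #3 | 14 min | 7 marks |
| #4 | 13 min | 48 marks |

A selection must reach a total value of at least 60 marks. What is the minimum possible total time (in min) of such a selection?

Subsets with value ≥ 60, sorted by total time:
- #1+#4: time 18, value 61
- #1+#2+#4: time 23, value 67
- #1+#3+#4: time 32, value 68
Minimum time: 18 min.

18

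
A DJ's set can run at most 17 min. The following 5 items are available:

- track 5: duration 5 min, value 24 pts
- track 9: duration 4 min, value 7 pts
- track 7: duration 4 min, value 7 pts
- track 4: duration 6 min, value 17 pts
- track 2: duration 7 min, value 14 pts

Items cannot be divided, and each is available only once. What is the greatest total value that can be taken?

48 pts

This is a 0/1 knapsack; check combinations near the capacity.
- track 5+track 9+track 4: duration 5+4+6=15, value 24+7+17=48
- track 5+track 7+track 4: duration 5+4+6=15, value 24+7+17=48
- track 5+track 9+track 2: duration 5+4+7=16, value 24+7+14=45
- track 5+track 7+track 2: duration 5+4+7=16, value 24+7+14=45
Best: 48 pts.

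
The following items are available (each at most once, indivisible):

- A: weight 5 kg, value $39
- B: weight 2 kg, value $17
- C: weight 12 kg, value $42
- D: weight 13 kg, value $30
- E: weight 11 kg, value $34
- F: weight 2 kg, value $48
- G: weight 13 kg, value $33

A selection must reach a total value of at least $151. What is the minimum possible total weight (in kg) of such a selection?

Subsets with value ≥ 151, sorted by total weight:
- A+C+E+F: weight 30, value 163
- A+E+F+G: weight 31, value 154
Minimum weight: 30 kg.

30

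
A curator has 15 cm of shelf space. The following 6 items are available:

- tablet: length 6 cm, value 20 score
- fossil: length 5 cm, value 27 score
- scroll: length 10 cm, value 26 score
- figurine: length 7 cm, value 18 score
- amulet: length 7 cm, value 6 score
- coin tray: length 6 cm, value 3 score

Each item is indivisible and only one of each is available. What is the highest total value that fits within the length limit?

53 score

This is a 0/1 knapsack; check combinations near the capacity.
- fossil+scroll: length 5+10=15, value 27+26=53
- tablet+fossil: length 6+5=11, value 20+27=47
- fossil+figurine: length 5+7=12, value 27+18=45
- tablet+figurine: length 6+7=13, value 20+18=38
- fossil+amulet: length 5+7=12, value 27+6=33
Best: 53 score.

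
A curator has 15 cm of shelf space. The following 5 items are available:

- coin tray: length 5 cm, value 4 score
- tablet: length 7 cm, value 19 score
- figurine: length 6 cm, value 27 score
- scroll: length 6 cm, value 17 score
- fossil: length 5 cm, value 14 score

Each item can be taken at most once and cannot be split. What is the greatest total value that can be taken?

Check high-value combinations within 15 cm:
- tablet+figurine: length 7+6=13, value 19+27=46
- figurine+scroll: length 6+6=12, value 27+17=44
- figurine+fossil: length 6+5=11, value 27+14=41
- tablet+scroll: length 7+6=13, value 19+17=36
Best: 46 score.

46 score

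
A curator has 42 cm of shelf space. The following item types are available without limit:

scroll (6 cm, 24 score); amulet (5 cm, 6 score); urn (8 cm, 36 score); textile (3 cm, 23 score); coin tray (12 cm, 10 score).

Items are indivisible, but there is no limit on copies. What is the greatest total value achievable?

Best value-per-unit is textile at 23/3, and filling with it alone uses length 14×3=42. No mix of the others beats 14×23 = 322.

322 score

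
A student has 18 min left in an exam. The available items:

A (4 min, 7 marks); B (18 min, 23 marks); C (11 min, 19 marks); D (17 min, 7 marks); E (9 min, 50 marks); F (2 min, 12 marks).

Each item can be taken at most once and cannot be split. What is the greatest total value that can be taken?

69 marks

This is a 0/1 knapsack; check combinations near the capacity.
- A+E+F: time 4+9+2=15, value 7+50+12=69
- E+F: time 9+2=11, value 50+12=62
- A+E: time 4+9=13, value 7+50=57
- E: time 9, value 50
- A+C+F: time 4+11+2=17, value 7+19+12=38
Best: 69 marks.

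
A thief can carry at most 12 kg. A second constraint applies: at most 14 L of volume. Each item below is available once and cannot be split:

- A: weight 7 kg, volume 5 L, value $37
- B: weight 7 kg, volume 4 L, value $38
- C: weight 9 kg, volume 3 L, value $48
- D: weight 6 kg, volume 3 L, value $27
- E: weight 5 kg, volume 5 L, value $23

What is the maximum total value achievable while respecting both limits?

$61

Feasible sets respecting both limits:
- B+E: weight 12, volume 9, value 61
- A+E: weight 12, volume 10, value 60
- D+E: weight 11, volume 8, value 50
Best: $61.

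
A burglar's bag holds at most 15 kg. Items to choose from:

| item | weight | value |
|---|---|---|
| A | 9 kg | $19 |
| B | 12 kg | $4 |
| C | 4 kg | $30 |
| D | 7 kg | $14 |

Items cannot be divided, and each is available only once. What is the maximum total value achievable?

$49

Check high-value combinations within 15 kg:
- A+C: weight 9+4=13, value 19+30=49
- C+D: weight 4+7=11, value 30+14=44
- C: weight 4, value 30
Best: $49.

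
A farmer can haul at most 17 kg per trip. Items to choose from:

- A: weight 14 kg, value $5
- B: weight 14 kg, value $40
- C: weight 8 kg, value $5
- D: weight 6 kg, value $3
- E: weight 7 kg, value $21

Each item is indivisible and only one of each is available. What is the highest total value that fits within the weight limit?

$40

Check high-value combinations within 17 kg:
- B: weight 14, value 40
- C+E: weight 8+7=15, value 5+21=26
- D+E: weight 6+7=13, value 3+21=24
- E: weight 7, value 21
- C+D: weight 8+6=14, value 5+3=8
Best: $40.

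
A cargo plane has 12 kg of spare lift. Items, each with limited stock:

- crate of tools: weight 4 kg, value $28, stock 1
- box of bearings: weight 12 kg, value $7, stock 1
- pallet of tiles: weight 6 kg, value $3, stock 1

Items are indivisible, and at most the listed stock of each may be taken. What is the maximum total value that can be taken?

Best selections within weight 12 and stock limits:
- 1×crate of tools + 1×pallet of tiles: weight 10, value 31
- 1×crate of tools: weight 4, value 28
- 1×box of bearings: weight 12, value 7
Best: $31.

$31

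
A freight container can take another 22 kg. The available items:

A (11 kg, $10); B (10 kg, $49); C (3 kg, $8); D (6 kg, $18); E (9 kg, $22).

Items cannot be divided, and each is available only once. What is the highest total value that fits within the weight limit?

Check high-value combinations within 22 kg:
- B+C+E: weight 10+3+9=22, value 49+8+22=79
- B+C+D: weight 10+3+6=19, value 49+8+18=75
- B+E: weight 10+9=19, value 49+22=71
- B+D: weight 10+6=16, value 49+18=67
Best: $79.

$79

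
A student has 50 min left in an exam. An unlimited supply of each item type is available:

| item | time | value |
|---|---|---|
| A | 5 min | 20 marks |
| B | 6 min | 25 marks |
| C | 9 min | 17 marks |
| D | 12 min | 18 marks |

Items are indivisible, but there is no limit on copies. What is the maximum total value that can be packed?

205 marks

Best value-per-unit is B at 25/6; filling with it alone gives 8×25 = 200.
Optimal mix: 4×A + 5×B → time 50, value 205.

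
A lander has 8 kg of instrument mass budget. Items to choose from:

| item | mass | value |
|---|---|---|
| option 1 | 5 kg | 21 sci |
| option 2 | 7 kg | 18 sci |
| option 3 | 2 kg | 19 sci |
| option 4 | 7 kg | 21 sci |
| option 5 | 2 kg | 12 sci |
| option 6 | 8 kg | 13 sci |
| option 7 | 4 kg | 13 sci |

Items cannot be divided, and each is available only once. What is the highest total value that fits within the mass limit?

44 sci

Check high-value combinations within 8 kg:
- option 3+option 5+option 7: mass 2+2+4=8, value 19+12+13=44
- option 1+option 3: mass 5+2=7, value 21+19=40
- option 1+option 5: mass 5+2=7, value 21+12=33
- option 3+option 7: mass 2+4=6, value 19+13=32
- option 3+option 5: mass 2+2=4, value 19+12=31
Best: 44 sci.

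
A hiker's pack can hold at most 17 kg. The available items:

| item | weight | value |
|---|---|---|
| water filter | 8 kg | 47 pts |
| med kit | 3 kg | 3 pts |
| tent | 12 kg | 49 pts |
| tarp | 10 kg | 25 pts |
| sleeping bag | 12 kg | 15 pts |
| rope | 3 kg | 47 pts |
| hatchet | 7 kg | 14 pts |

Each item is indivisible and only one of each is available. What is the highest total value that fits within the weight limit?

97 pts

This is a 0/1 knapsack; check combinations near the capacity.
- water filter+med kit+rope: weight 8+3+3=14, value 47+3+47=97
- tent+rope: weight 12+3=15, value 49+47=96
- water filter+rope: weight 8+3=11, value 47+47=94
- med kit+tarp+rope: weight 3+10+3=16, value 3+25+47=75
- tarp+rope: weight 10+3=13, value 25+47=72
Best: 97 pts.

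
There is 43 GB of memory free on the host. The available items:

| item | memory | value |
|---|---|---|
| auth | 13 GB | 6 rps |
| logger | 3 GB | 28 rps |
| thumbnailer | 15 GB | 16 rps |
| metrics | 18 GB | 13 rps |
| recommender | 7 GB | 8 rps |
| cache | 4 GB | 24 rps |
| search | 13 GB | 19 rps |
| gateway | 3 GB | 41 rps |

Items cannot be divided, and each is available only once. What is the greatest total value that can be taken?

128 rps

Check high-value combinations within 43 GB:
- logger+thumbnailer+cache+search+gateway: memory 3+15+4+13+3=38, value 28+16+24+19+41=128
- auth+logger+recommender+cache+search+gateway: memory 13+3+7+4+13+3=43, value 6+28+8+24+19+41=126
- logger+metrics+cache+search+gateway: memory 3+18+4+13+3=41, value 28+13+24+19+41=125
- logger+thumbnailer+metrics+cache+gateway: memory 3+15+18+4+3=43, value 28+16+13+24+41=122
- logger+recommender+cache+search+gateway: memory 3+7+4+13+3=30, value 28+8+24+19+41=120
Best: 128 rps.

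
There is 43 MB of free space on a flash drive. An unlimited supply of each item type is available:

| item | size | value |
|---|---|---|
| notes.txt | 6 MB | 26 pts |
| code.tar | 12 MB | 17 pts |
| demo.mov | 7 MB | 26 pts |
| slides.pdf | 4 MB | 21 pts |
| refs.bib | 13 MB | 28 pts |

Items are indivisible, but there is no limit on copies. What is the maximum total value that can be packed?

215 pts

Best value-per-unit is slides.pdf at 21/4; filling with it alone gives 10×21 = 210.
Optimal mix: 1×notes.txt + 9×slides.pdf → size 42, value 215.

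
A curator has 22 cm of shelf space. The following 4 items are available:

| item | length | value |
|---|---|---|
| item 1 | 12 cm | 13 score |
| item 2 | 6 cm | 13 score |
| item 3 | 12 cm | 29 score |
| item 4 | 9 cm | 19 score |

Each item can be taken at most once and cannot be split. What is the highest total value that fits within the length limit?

Check high-value combinations within 22 cm:
- item 3+item 4: length 12+9=21, value 29+19=48
- item 2+item 3: length 6+12=18, value 13+29=42
- item 2+item 4: length 6+9=15, value 13+19=32
- item 1+item 4: length 12+9=21, value 13+19=32
Best: 48 score.

48 score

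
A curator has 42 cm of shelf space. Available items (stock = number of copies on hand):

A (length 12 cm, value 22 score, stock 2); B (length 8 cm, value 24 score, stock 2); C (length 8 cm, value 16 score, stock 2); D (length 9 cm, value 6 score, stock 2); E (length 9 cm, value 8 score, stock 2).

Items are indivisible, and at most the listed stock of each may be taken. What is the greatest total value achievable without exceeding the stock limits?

Top feasible selections:
- 2×A + 2×B: length 40, value 92
- 2×B + 2×C + 1×E: length 41, value 88
- 1×A + 2×B + 1×C: length 36, value 86
- 2×B + 2×C + 1×D: length 41, value 86
Best: 92 score.

92 score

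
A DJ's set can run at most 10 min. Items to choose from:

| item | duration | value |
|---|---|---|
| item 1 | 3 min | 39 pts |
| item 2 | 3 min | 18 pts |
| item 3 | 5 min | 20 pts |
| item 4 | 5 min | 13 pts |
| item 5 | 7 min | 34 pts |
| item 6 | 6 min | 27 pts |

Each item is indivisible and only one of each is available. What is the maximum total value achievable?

73 pts

This is a 0/1 knapsack; check combinations near the capacity.
- item 1+item 5: duration 3+7=10, value 39+34=73
- item 1+item 6: duration 3+6=9, value 39+27=66
- item 1+item 3: duration 3+5=8, value 39+20=59
- item 1+item 2: duration 3+3=6, value 39+18=57
- item 1+item 4: duration 3+5=8, value 39+13=52
Best: 73 pts.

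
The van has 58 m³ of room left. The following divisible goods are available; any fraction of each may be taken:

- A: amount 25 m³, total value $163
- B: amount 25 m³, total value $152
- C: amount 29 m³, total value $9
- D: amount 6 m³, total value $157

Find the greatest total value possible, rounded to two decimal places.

Take in order of value per unit:
- D (157/6 per unit): all 6 → value 157, running total 157.00
- A (163/25 per unit): all 25 → value 163, running total 320.00
- B (152/25 per unit): all 25 → value 152, running total 472.00
- C (9/29 per unit): 2 of 29 → value 2×9/29 = 0.6207, running total 472.62
Total 472.62.

472.62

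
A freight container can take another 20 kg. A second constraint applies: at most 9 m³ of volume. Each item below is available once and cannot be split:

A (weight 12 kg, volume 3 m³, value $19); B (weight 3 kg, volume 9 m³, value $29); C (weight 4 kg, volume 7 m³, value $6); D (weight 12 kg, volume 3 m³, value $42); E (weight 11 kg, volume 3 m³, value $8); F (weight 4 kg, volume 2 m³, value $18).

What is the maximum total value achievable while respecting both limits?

$60

Feasible sets respecting both limits:
- D+F: weight 16, volume 5, value 60
- D: weight 12, volume 3, value 42
- A+F: weight 16, volume 5, value 37
- B: weight 3, volume 9, value 29
Best: $60.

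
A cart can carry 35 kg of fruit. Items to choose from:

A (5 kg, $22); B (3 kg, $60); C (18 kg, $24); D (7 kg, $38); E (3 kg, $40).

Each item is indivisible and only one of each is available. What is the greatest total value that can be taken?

This is a 0/1 knapsack; check combinations near the capacity.
- B+C+D+E: weight 3+18+7+3=31, value 60+24+38+40=162
- A+B+D+E: weight 5+3+7+3=18, value 22+60+38+40=160
- A+B+C+E: weight 5+3+18+3=29, value 22+60+24+40=146
- A+B+C+D: weight 5+3+18+7=33, value 22+60+24+38=144
- B+D+E: weight 3+7+3=13, value 60+38+40=138
Best: $162.

$162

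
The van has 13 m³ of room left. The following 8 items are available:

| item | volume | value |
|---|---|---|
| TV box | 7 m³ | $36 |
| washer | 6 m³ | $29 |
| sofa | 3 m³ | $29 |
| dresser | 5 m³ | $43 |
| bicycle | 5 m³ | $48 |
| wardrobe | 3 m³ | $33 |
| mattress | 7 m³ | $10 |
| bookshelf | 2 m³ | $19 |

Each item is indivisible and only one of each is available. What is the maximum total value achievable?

Check high-value combinations within 13 m³:
- sofa+bicycle+wardrobe+bookshelf: volume 3+5+3+2=13, value 29+48+33+19=129
- dresser+bicycle+wardrobe: volume 5+5+3=13, value 43+48+33=124
- sofa+dresser+wardrobe+bookshelf: volume 3+5+3+2=13, value 29+43+33+19=124
- sofa+dresser+bicycle: volume 3+5+5=13, value 29+43+48=120
- sofa+bicycle+wardrobe: volume 3+5+3=11, value 29+48+33=110
Best: $129.

$129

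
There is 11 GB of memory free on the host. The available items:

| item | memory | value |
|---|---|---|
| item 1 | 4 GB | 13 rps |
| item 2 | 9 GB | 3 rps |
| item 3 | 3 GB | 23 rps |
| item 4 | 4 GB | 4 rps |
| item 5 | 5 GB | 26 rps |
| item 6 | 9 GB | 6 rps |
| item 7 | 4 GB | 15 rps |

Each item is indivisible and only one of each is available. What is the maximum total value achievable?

51 rps

Check high-value combinations within 11 GB:
- item 1+item 3+item 7: memory 4+3+4=11, value 13+23+15=51
- item 3+item 5: memory 3+5=8, value 23+26=49
- item 3+item 4+item 7: memory 3+4+4=11, value 23+4+15=42
- item 5+item 7: memory 5+4=9, value 26+15=41
- item 1+item 3+item 4: memory 4+3+4=11, value 13+23+4=40
Best: 51 rps.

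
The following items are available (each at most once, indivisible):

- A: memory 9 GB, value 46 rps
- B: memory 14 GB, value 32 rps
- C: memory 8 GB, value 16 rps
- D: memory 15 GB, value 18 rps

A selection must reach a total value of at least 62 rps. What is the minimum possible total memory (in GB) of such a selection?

Subsets with value ≥ 62, sorted by total memory:
- A+C: memory 17, value 62
- A+B: memory 23, value 78
- A+D: memory 24, value 64
Minimum memory: 17 GB.

17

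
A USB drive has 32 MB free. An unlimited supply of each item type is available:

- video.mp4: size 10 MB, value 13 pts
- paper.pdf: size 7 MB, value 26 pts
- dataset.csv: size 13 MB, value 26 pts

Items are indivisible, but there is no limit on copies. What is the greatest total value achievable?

Best value-per-unit is paper.pdf at 26/7, and filling with it alone uses size 4×7=28. No mix of the others beats 4×26 = 104.

104 pts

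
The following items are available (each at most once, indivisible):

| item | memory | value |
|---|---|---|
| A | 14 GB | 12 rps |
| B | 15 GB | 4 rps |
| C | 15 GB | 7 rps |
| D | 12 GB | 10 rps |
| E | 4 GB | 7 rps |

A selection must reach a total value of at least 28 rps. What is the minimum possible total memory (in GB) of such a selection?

Subsets with value ≥ 28, sorted by total memory:
- A+D+E: memory 30, value 29
- A+C+D: memory 41, value 29
- A+C+D+E: memory 45, value 36
Minimum memory: 30 GB.

30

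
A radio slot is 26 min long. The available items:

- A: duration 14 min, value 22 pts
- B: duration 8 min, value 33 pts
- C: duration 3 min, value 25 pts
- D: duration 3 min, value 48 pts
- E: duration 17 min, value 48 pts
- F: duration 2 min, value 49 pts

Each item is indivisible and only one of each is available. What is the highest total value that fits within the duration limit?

Check high-value combinations within 26 min:
- C+D+E+F: duration 3+3+17+2=25, value 25+48+48+49=170
- B+C+D+F: duration 8+3+3+2=16, value 33+25+48+49=155
- D+E+F: duration 3+17+2=22, value 48+48+49=145
- A+C+D+F: duration 14+3+3+2=22, value 22+25+48+49=144
Best: 170 pts.

170 pts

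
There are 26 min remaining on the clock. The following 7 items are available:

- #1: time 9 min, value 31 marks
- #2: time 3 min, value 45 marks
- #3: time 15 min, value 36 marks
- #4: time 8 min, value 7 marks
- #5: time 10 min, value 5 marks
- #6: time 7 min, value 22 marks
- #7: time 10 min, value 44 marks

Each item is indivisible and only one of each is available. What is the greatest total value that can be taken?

Check high-value combinations within 26 min:
- #1+#2+#7: time 9+3+10=22, value 31+45+44=120
- #2+#6+#7: time 3+7+10=20, value 45+22+44=111
- #2+#3+#6: time 3+15+7=25, value 45+36+22=103
- #1+#2+#6: time 9+3+7=19, value 31+45+22=98
- #1+#6+#7: time 9+7+10=26, value 31+22+44=97
Best: 120 marks.

120 marks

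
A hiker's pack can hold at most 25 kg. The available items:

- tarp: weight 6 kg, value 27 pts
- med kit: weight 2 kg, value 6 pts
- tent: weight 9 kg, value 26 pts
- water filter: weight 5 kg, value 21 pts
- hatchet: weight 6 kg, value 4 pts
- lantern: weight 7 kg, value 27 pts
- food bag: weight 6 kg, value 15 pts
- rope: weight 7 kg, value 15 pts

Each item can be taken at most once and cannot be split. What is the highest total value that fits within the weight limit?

90 pts

Check high-value combinations within 25 kg:
- tarp+water filter+lantern+food bag: weight 6+5+7+6=24, value 27+21+27+15=90
- tarp+water filter+lantern+rope: weight 6+5+7+7=25, value 27+21+27+15=90
- tarp+med kit+tent+lantern: weight 6+2+9+7=24, value 27+6+26+27=86
Best: 90 pts.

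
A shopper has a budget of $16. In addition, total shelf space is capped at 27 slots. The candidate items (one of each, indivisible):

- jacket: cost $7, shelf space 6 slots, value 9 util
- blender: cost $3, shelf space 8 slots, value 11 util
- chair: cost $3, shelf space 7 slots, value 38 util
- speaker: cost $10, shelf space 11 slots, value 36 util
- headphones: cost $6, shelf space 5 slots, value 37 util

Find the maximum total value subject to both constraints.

Feasible sets respecting both limits:
- blender+chair+headphones: cost 12, shelf space 20, value 86
- blender+chair+speaker: cost 16, shelf space 26, value 85
- jacket+chair+headphones: cost 16, shelf space 18, value 84
Best: 86 util.

86 util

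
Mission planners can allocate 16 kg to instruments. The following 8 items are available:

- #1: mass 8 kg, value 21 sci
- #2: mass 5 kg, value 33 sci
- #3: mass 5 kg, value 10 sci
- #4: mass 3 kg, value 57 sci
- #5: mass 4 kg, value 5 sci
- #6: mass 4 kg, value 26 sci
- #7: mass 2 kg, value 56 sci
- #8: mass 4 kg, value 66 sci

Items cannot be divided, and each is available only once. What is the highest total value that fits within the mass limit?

212 sci

Check high-value combinations within 16 kg:
- #2+#4+#7+#8: mass 5+3+2+4=14, value 33+57+56+66=212
- #4+#6+#7+#8: mass 3+4+2+4=13, value 57+26+56+66=205
- #3+#4+#7+#8: mass 5+3+2+4=14, value 10+57+56+66=189
- #4+#5+#7+#8: mass 3+4+2+4=13, value 57+5+56+66=184
- #2+#4+#6+#8: mass 5+3+4+4=16, value 33+57+26+66=182
Best: 212 sci.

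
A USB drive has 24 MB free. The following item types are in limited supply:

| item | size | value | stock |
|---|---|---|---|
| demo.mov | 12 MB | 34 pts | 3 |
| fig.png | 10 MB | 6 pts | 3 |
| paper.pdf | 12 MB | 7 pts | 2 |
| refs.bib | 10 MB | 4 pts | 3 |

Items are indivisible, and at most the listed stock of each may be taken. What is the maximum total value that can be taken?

68 pts

Top feasible selections:
- 2×demo.mov: size 24, value 68
- 1×demo.mov + 1×paper.pdf: size 24, value 41
Best: 68 pts.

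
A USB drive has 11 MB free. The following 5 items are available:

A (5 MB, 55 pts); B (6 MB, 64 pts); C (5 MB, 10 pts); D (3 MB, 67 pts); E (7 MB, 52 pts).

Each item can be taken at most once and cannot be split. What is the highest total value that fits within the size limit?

This is a 0/1 knapsack; check combinations near the capacity.
- B+D: size 6+3=9, value 64+67=131
- A+D: size 5+3=8, value 55+67=122
- D+E: size 3+7=10, value 67+52=119
- A+B: size 5+6=11, value 55+64=119
Best: 131 pts.

131 pts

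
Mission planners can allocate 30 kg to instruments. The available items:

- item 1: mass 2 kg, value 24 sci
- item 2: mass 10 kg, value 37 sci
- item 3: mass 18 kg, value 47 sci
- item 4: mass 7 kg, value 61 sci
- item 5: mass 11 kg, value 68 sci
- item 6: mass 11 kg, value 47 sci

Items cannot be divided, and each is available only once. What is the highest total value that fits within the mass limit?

Check high-value combinations within 30 kg:
- item 1+item 2+item 4+item 5: mass 2+10+7+11=30, value 24+37+61+68=190
- item 4+item 5+item 6: mass 7+11+11=29, value 61+68+47=176
- item 1+item 2+item 4+item 6: mass 2+10+7+11=30, value 24+37+61+47=169
- item 2+item 4+item 5: mass 10+7+11=28, value 37+61+68=166
- item 1+item 4+item 5: mass 2+7+11=20, value 24+61+68=153
Best: 190 sci.

190 sci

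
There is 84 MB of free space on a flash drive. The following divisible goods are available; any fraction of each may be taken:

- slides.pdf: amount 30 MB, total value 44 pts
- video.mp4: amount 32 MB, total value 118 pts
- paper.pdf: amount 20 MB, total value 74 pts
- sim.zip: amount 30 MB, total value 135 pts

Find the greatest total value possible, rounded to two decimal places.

329.93

Take in order of value per unit:
- sim.zip (135/30 per unit): all 30 → value 135, running total 135.00
- paper.pdf (74/20 per unit): all 20 → value 74, running total 209.00
- video.mp4 (118/32 per unit): all 32 → value 118, running total 327.00
- slides.pdf (44/30 per unit): 2 of 30 → value 2×44/30 = 2.9333, running total 329.93
Total 329.93.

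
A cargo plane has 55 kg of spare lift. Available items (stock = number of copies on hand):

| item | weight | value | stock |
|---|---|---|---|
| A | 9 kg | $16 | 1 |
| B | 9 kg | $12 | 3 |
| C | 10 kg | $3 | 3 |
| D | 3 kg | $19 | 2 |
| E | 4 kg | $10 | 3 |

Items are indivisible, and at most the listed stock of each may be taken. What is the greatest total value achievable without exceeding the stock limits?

$120

Top feasible selections:
- 1×A + 3×B + 2×D + 3×E: weight 54, value 120
- 1×A + 2×B + 1×C + 2×D + 3×E: weight 55, value 111
- 1×A + 3×B + 2×D + 2×E: weight 50, value 110
- 1×A + 2×B + 2×D + 3×E: weight 45, value 108
Best: $120.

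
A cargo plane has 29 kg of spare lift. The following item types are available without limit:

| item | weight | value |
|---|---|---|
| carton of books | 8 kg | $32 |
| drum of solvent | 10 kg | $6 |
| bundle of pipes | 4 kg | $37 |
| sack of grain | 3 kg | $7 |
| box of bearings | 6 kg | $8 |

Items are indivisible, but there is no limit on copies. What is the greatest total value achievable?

Best value-per-unit is bundle of pipes at 37/4, and filling with it alone uses weight 7×4=28. No mix of the others beats 7×37 = 259.

$259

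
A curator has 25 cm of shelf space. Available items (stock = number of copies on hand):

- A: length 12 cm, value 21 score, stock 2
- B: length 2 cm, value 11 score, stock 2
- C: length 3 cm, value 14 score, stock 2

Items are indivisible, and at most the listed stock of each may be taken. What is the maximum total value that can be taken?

71 score

Best selections within length 25 and stock limits:
- 1×A + 2×B + 2×C: length 22, value 71
- 1×A + 1×B + 2×C: length 20, value 60
Best: 71 score.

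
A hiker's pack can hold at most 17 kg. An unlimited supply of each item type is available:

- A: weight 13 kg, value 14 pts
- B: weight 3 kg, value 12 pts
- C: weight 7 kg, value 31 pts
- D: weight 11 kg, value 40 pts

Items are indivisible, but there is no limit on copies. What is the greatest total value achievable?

Best value-per-unit is C at 31/7; filling with it alone gives 2×31 = 62.
Optimal mix: 1×B + 2×C → weight 17, value 74.

74 pts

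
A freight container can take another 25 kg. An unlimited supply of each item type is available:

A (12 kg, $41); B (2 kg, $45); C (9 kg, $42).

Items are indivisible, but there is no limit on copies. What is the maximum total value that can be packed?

Best value-per-unit is B at 45/2, and filling with it alone uses weight 12×2=24. No mix of the others beats 12×45 = 540.

$540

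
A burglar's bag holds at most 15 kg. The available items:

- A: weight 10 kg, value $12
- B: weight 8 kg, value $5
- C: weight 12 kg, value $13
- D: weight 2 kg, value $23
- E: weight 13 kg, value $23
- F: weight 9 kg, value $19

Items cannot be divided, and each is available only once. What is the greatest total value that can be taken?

$46

Check high-value combinations within 15 kg:
- D+E: weight 2+13=15, value 23+23=46
- D+F: weight 2+9=11, value 23+19=42
- C+D: weight 12+2=14, value 13+23=36
- A+D: weight 10+2=12, value 12+23=35
- B+D: weight 8+2=10, value 5+23=28
Best: $46.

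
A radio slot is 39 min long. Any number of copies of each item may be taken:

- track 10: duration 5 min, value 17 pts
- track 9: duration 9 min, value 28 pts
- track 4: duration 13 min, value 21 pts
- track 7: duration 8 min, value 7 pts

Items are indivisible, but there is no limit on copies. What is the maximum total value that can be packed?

Best value-per-unit is track 10 at 17/5; filling with it alone gives 7×17 = 119.
Optimal mix: 6×track 10 + 1×track 9 → duration 39, value 130.

130 pts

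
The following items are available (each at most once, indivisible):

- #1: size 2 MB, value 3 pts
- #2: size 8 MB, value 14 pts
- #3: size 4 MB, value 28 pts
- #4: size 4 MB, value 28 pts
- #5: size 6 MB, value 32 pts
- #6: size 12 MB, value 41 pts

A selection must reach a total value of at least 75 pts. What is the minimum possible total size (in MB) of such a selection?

14

Subsets with value ≥ 75, sorted by total size:
- #3+#4+#5: size 14, value 88
- #1+#3+#4+#5: size 16, value 91
- #3+#4+#6: size 20, value 97
Minimum size: 14 MB.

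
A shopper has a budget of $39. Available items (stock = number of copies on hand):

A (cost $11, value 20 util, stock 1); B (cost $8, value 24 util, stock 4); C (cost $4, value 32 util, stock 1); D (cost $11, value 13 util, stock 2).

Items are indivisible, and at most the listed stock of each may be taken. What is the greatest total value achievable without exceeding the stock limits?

Best selections within cost 39 and stock limits:
- 4×B + 1×C: cost 36, value 128
- 1×A + 3×B + 1×C: cost 39, value 124
- 3×B + 1×C + 1×D: cost 39, value 117
- 3×B + 1×C: cost 28, value 104
Best: 128 util.

128 util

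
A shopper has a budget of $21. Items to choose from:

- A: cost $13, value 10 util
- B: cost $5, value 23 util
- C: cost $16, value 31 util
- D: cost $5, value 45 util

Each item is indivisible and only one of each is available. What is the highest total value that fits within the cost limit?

76 util

Check high-value combinations within $21:
- C+D: cost 16+5=21, value 31+45=76
- B+D: cost 5+5=10, value 23+45=68
- A+D: cost 13+5=18, value 10+45=55
Best: 76 util.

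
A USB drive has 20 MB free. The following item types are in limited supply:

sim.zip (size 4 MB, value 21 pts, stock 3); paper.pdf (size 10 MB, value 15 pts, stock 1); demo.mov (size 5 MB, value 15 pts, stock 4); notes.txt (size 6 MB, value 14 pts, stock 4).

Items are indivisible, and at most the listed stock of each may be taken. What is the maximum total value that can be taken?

Top feasible selections:
- 3×sim.zip + 1×demo.mov: size 17, value 78
- 3×sim.zip + 1×notes.txt: size 18, value 77
- 2×sim.zip + 2×demo.mov: size 18, value 72
- 2×sim.zip + 1×demo.mov + 1×notes.txt: size 19, value 71
Best: 78 pts.

78 pts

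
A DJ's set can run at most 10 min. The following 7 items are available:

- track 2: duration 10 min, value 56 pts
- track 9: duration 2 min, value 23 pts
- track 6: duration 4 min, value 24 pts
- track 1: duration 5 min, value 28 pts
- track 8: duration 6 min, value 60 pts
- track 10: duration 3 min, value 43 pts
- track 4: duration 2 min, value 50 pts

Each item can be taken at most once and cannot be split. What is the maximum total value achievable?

133 pts

Check high-value combinations within 10 min:
- track 9+track 8+track 4: duration 2+6+2=10, value 23+60+50=133
- track 1+track 10+track 4: duration 5+3+2=10, value 28+43+50=121
- track 6+track 10+track 4: duration 4+3+2=9, value 24+43+50=117
- track 9+track 10+track 4: duration 2+3+2=7, value 23+43+50=116
Best: 133 pts.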